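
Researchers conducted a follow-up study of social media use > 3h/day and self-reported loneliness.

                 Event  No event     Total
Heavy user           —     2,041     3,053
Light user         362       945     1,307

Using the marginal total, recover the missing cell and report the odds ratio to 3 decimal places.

The missing cell is in the exposed row: 3053 − 2041 = 1012.
So a = 1012, b = 2041, c = 362, d = 945.
OR = (a·d)/(b·c) = (1012 × 945) / (2041 × 362) = 956340 / 738842 = 1.29438

1.294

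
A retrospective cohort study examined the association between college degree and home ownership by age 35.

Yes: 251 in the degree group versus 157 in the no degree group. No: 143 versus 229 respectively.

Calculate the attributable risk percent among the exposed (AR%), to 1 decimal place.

From the description: a = 251, b = 143, c = 157, d = 229.
Risk in exposed = 251/394 = 0.63706; risk in unexposed = 157/386 = 0.40674.
RR = 0.63706/0.40674 = 1.56626
AR% = (RR − 1)/RR × 100 = (1.56626 − 1)/1.56626 × 100 = 36.1538%

36.2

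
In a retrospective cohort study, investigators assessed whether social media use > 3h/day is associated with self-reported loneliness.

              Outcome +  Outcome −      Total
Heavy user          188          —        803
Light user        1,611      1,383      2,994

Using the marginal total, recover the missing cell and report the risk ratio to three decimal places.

The missing cell is in the exposed row: 803 − 188 = 615.
So a = 188, b = 615, c = 1611, d = 1383.
RR = [a/(a+b)] / [c/(c+d)] = (188/803) / (1611/2994) = 0.23412/0.53808 = 0.43511

0.435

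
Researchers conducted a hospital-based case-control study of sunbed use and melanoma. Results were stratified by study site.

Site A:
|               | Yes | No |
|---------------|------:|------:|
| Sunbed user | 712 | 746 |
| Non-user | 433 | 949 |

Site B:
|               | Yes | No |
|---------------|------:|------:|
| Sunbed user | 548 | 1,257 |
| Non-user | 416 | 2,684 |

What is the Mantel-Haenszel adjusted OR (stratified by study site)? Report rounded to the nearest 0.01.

OR_MH = Σ(aᵢdᵢ/nᵢ) / Σ(bᵢcᵢ/nᵢ), where nᵢ is the stratum total.
Stratum 1 (Site A): n = 2840; a·d/n = 712·949/2840 = 237.9183; b·c/n = 746·433/2840 = 113.7387
Stratum 2 (Site B): n = 4905; a·d/n = 548·2684/4905 = 299.8638; b·c/n = 1257·416/4905 = 106.6080
OR_MH = (237.9183 + 299.8638) / (113.7387 + 106.6080) = 537.7821 / 220.3467 = 2.44062

2.44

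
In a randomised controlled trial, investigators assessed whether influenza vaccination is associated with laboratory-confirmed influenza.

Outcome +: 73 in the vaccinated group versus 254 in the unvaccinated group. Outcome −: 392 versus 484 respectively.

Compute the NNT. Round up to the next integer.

6

Risk in treated group = 73/465 = 0.15699; risk in control = 254/738 = 0.34417.
Absolute risk reduction = 0.34417 − 0.15699 = 0.18718
NNT = 1 / ARR = 1 / 0.18718 = 5.342 → round up → 6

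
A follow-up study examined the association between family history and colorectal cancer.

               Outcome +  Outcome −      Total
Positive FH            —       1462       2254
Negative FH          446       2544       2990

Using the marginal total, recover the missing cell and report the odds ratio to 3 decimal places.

3.090

The missing cell is in the exposed row: 2254 − 1462 = 792.
So a = 792, b = 1462, c = 446, d = 2544.
OR = (a·d)/(b·c) = (792 × 2544) / (1462 × 446) = 2014848 / 652052 = 3.09001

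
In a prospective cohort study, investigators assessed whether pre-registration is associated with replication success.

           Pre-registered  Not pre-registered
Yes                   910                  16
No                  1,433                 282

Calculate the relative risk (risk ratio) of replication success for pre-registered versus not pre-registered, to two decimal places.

7.23

Reading the table with exposure as columns: a = 910 (Pre-registered, case), b = 1433 (Pre-registered, non-case), c = 16 (Not pre-registered, case), d = 282.
Risk in exposed = 910/2343 = 0.38839; risk in unexposed = 16/298 = 0.05369.
RR = 0.38839 / 0.05369 = 7.23378
The risk among the exposed is 7.23 times that among the unexposed.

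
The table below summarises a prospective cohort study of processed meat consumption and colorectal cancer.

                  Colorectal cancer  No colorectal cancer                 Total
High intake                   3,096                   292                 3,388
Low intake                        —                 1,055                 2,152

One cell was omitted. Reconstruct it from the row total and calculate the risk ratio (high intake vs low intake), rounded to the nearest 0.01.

The missing cell is in the unexposed row: 2152 − 1055 = 1097.
So a = 3096, b = 292, c = 1097, d = 1055.
RR = [a/(a+b)] / [c/(c+d)] = (3096/3388) / (1097/2152) = 0.91381/0.50976 = 1.79264

1.79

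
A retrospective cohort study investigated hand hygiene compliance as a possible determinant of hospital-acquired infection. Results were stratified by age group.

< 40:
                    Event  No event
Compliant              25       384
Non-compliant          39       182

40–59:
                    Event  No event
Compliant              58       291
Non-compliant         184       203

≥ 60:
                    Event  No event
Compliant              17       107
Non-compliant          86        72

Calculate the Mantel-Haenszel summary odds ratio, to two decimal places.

OR_MH = Σ(aᵢdᵢ/nᵢ) / Σ(bᵢcᵢ/nᵢ), where nᵢ is the stratum total.
Stratum 1 (< 40): n = 630; a·d/n = 25·182/630 = 7.2222; b·c/n = 384·39/630 = 23.7714
Stratum 2 (40–59): n = 736; a·d/n = 58·203/736 = 15.9973; b·c/n = 291·184/736 = 72.7500
Stratum 3 (≥ 60): n = 282; a·d/n = 17·72/282 = 4.3404; b·c/n = 107·86/282 = 32.6312
OR_MH = (7.2222 + 15.9973 + 4.3404) / (23.7714 + 72.7500 + 32.6312) = 27.5599 / 129.1526 = 0.21339

0.21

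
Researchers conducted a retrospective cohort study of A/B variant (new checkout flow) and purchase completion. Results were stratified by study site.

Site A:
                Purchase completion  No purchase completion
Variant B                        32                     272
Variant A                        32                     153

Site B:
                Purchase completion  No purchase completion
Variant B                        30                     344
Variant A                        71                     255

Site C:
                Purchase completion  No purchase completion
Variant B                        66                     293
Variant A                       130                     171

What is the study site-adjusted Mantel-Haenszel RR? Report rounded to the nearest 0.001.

0.437

RR_MH = Σ(aᵢ·n₀ᵢ/nᵢ) / Σ(cᵢ·n₁ᵢ/nᵢ), with n₁ᵢ = aᵢ+bᵢ (exposed), n₀ᵢ = cᵢ+dᵢ (unexposed), nᵢ = n₁ᵢ+n₀ᵢ.
Stratum 1 (Site A): n₁ = 304, n₀ = 185, n = 489; a·n₀/n = 32·185/489 = 12.1063; c·n₁/n = 32·304/489 = 19.8937
Stratum 2 (Site B): n₁ = 374, n₀ = 326, n = 700; a·n₀/n = 30·326/700 = 13.9714; c·n₁/n = 71·374/700 = 37.9343
Stratum 3 (Site C): n₁ = 359, n₀ = 301, n = 660; a·n₀/n = 66·301/660 = 30.1000; c·n₁/n = 130·359/660 = 70.7121
RR_MH = (12.1063 + 13.9714 + 30.1000) / (19.8937 + 37.9343 + 70.7121) = 56.1778 / 128.5401 = 0.43704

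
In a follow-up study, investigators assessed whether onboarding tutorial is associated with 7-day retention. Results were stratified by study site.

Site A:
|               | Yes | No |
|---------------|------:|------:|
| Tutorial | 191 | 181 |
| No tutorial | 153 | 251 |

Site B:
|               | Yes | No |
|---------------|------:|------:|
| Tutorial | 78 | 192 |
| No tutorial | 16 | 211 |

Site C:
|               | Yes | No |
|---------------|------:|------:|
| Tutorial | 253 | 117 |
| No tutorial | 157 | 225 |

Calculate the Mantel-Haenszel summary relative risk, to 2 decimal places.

RR_MH = Σ(aᵢ·n₀ᵢ/nᵢ) / Σ(cᵢ·n₁ᵢ/nᵢ), with n₁ᵢ = aᵢ+bᵢ (exposed), n₀ᵢ = cᵢ+dᵢ (unexposed), nᵢ = n₁ᵢ+n₀ᵢ.
Stratum 1 (Site A): n₁ = 372, n₀ = 404, n = 776; a·n₀/n = 191·404/776 = 99.4381; c·n₁/n = 153·372/776 = 73.3454
Stratum 2 (Site B): n₁ = 270, n₀ = 227, n = 497; a·n₀/n = 78·227/497 = 35.6258; c·n₁/n = 16·270/497 = 8.6922
Stratum 3 (Site C): n₁ = 370, n₀ = 382, n = 752; a·n₀/n = 253·382/752 = 128.5186; c·n₁/n = 157·370/752 = 77.2473
RR_MH = (99.4381 + 35.6258 + 128.5186) / (73.3454 + 8.6922 + 77.2473) = 263.5825 / 159.2849 = 1.65479

1.65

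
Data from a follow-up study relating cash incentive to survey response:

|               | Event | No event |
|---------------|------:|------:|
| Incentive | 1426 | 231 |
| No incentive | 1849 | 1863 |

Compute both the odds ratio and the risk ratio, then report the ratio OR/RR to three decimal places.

Cells: a = 1426, b = 231, c = 1849, d = 1863.
OR = (1426·1863)/(231·1849) = 2656638/427119 = 6.21990
Risk in exposed = 1426/1657 = 0.86059; risk in unexposed = 1849/3712 = 0.49811; RR = 1.72770
OR/RR = 6.21990 / 1.72770 = 3.60011
The outcome is not rare, so the OR lies further from 1 than the RR.

3.600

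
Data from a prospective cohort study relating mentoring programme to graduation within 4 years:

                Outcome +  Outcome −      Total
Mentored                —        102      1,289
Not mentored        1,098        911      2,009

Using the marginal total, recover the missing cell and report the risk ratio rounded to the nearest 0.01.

1.68

The missing cell is in the exposed row: 1289 − 102 = 1187.
So a = 1187, b = 102, c = 1098, d = 911.
RR = [a/(a+b)] / [c/(c+d)] = (1187/1289) / (1098/2009) = 0.92087/0.54654 = 1.68490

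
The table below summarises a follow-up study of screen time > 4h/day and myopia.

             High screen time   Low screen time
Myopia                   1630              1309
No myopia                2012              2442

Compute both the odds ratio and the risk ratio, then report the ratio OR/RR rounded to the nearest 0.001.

Reading the table with exposure as columns: a = 1630 (High screen time, case), b = 2012 (High screen time, non-case), c = 1309 (Low screen time, case), d = 2442.
OR = (1630·2442)/(2012·1309) = 3980460/2633708 = 1.51135
Risk in exposed = 1630/3642 = 0.44756; risk in unexposed = 1309/3751 = 0.34897; RR = 1.28249
OR/RR = 1.51135 / 1.28249 = 1.17845
The outcome is not rare, so the OR lies further from 1 than the RR.

1.178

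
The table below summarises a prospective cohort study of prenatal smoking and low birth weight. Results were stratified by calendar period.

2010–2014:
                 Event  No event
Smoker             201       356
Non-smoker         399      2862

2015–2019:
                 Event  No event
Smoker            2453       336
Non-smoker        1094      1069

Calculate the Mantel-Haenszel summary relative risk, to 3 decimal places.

1.843

RR_MH = Σ(aᵢ·n₀ᵢ/nᵢ) / Σ(cᵢ·n₁ᵢ/nᵢ), with n₁ᵢ = aᵢ+bᵢ (exposed), n₀ᵢ = cᵢ+dᵢ (unexposed), nᵢ = n₁ᵢ+n₀ᵢ.
Stratum 1 (2010–2014): n₁ = 557, n₀ = 3261, n = 3818; a·n₀/n = 201·3261/3818 = 171.6765; c·n₁/n = 399·557/3818 = 58.2093
Stratum 2 (2015–2019): n₁ = 2789, n₀ = 2163, n = 4952; a·n₀/n = 2453·2163/4952 = 1071.4538; c·n₁/n = 1094·2789/4952 = 616.1482
RR_MH = (171.6765 + 1071.4538) / (58.2093 + 616.1482) = 1243.1303 / 674.3575 = 1.84343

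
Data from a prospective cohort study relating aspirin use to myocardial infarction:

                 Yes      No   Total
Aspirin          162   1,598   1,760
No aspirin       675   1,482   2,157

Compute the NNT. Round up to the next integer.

Risk in treated group = 162/1760 = 0.09205; risk in control = 675/2157 = 0.31293.
Absolute risk reduction = 0.31293 − 0.09205 = 0.22089
NNT = 1 / ARR = 1 / 0.22089 = 4.527 → round up → 5

5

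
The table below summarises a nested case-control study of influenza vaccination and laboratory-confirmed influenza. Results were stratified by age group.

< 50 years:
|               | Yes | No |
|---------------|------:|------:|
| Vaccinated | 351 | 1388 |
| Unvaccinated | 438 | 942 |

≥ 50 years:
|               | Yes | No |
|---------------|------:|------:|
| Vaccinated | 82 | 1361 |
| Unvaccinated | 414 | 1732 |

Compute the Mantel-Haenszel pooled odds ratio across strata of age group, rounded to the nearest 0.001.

OR_MH = Σ(aᵢdᵢ/nᵢ) / Σ(bᵢcᵢ/nᵢ), where nᵢ is the stratum total.
Stratum 1 (< 50 years): n = 3119; a·d/n = 351·942/3119 = 106.0090; b·c/n = 1388·438/3119 = 194.9163
Stratum 2 (≥ 50 years): n = 3589; a·d/n = 82·1732/3589 = 39.5720; b·c/n = 1361·414/3589 = 156.9947
OR_MH = (106.0090 + 39.5720) / (194.9163 + 156.9947) = 145.5810 / 351.9110 = 0.41369

0.414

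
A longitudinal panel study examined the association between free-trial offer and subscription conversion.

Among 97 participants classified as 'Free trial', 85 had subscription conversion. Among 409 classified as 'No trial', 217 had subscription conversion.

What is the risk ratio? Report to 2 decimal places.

1.65

From the description: a = 85, b = 12, c = 217, d = 192.
Risk in exposed = 85/97 = 0.87629; risk in unexposed = 217/409 = 0.53056.
RR = 0.87629 / 0.53056 = 1.65162
The risk among the exposed is 1.65 times that among the unexposed.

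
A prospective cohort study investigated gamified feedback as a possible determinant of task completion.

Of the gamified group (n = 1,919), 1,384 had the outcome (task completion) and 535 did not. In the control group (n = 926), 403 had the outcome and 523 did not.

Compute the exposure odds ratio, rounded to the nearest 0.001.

From the description: a = 1384, b = 535, c = 403, d = 523.
OR = (a·d)/(b·c) = (1384 × 523) / (535 × 403) = 723832 / 215605 = 3.35721
The odds of task completion are about 3.36 times as high in the gamified group.

3.357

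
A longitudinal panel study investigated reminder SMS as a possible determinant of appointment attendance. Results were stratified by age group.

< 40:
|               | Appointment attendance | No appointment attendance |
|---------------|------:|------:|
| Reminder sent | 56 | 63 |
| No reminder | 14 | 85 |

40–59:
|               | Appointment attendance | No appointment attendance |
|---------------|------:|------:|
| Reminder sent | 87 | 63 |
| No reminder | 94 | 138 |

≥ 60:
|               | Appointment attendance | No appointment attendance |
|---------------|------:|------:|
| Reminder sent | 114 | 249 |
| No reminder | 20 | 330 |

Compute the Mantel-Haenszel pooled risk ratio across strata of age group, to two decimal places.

RR_MH = Σ(aᵢ·n₀ᵢ/nᵢ) / Σ(cᵢ·n₁ᵢ/nᵢ), with n₁ᵢ = aᵢ+bᵢ (exposed), n₀ᵢ = cᵢ+dᵢ (unexposed), nᵢ = n₁ᵢ+n₀ᵢ.
Stratum 1 (< 40): n₁ = 119, n₀ = 99, n = 218; a·n₀/n = 56·99/218 = 25.4312; c·n₁/n = 14·119/218 = 7.6422
Stratum 2 (40–59): n₁ = 150, n₀ = 232, n = 382; a·n₀/n = 87·232/382 = 52.8377; c·n₁/n = 94·150/382 = 36.9110
Stratum 3 (≥ 60): n₁ = 363, n₀ = 350, n = 713; a·n₀/n = 114·350/713 = 55.9607; c·n₁/n = 20·363/713 = 10.1823
RR_MH = (25.4312 + 52.8377 + 55.9607) / (7.6422 + 36.9110 + 10.1823) = 134.2296 / 54.7355 = 2.45233

2.45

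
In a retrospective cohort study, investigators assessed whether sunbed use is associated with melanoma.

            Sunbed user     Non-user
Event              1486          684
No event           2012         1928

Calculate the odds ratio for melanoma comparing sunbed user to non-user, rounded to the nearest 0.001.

2.082

Reading the table with exposure as columns: a = 1486 (Sunbed user, case), b = 2012 (Sunbed user, non-case), c = 684 (Non-user, case), d = 1928.
OR = (a·d)/(b·c) = (1486 × 1928) / (2012 × 684) = 2865008 / 1376208 = 2.08181
The odds of melanoma are about 2.08 times as high in the sunbed user group.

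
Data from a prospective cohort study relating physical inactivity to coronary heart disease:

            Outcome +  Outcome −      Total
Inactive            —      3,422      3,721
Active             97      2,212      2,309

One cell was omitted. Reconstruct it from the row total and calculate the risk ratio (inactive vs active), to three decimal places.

1.913

The missing cell is in the exposed row: 3721 − 3422 = 299.
So a = 299, b = 3422, c = 97, d = 2212.
RR = [a/(a+b)] / [c/(c+d)] = (299/3721) / (97/2309) = 0.08035/0.04201 = 1.91277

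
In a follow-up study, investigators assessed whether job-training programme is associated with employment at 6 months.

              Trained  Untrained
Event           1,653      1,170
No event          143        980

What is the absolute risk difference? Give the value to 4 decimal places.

Reading the table with exposure as columns: a = 1653 (Trained, case), b = 143 (Trained, non-case), c = 1170 (Untrained, case), d = 980.
Risk in exposed = 1653/1796 = 0.920379; risk in unexposed = 1170/2150 = 0.544186.
Risk difference = 0.920379 − 0.544186 = 0.376193

0.3762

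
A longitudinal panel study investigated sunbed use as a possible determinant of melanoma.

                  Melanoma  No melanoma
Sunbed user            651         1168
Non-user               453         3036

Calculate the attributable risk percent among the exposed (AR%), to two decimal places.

63.72

Cells: a = 651, b = 1168, c = 453, d = 3036.
Risk in exposed = 651/1819 = 0.35789; risk in unexposed = 453/3489 = 0.12984.
RR = 0.35789/0.12984 = 2.75646
AR% = (RR − 1)/RR × 100 = (2.75646 − 1)/2.75646 × 100 = 63.7215%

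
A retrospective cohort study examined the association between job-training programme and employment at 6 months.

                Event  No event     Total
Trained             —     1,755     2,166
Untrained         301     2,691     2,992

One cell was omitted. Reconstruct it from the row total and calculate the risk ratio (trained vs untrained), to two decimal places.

1.89

The missing cell is in the exposed row: 2166 − 1755 = 411.
So a = 411, b = 1755, c = 301, d = 2691.
RR = [a/(a+b)] / [c/(c+d)] = (411/2166) / (301/2992) = 0.18975/0.10060 = 1.88616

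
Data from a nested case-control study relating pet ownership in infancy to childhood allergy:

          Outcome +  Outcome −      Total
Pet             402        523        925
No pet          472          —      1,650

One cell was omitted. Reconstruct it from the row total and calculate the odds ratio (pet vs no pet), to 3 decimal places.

1.918

The missing cell is in the unexposed row: 1650 − 472 = 1178.
So a = 402, b = 523, c = 472, d = 1178.
OR = (a·d)/(b·c) = (402 × 1178) / (523 × 472) = 473556 / 246856 = 1.91835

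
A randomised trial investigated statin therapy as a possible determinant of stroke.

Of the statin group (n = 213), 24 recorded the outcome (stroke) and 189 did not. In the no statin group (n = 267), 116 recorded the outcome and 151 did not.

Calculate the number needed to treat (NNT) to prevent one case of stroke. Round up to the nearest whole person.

4

Risk in treated group = 24/213 = 0.11268; risk in control = 116/267 = 0.43446.
Absolute risk reduction = 0.43446 − 0.11268 = 0.32178
NNT = 1 / ARR = 1 / 0.32178 = 3.108 → round up → 4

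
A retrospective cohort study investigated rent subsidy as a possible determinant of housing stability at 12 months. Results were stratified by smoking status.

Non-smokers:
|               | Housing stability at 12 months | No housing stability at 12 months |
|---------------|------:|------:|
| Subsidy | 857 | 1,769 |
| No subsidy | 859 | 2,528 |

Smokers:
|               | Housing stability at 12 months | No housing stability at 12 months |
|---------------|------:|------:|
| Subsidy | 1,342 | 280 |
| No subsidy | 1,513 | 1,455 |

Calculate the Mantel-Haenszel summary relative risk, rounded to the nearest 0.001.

RR_MH = Σ(aᵢ·n₀ᵢ/nᵢ) / Σ(cᵢ·n₁ᵢ/nᵢ), with n₁ᵢ = aᵢ+bᵢ (exposed), n₀ᵢ = cᵢ+dᵢ (unexposed), nᵢ = n₁ᵢ+n₀ᵢ.
Stratum 1 (Non-smokers): n₁ = 2626, n₀ = 3387, n = 6013; a·n₀/n = 857·3387/6013 = 482.7306; c·n₁/n = 859·2626/6013 = 375.1429
Stratum 2 (Smokers): n₁ = 1622, n₀ = 2968, n = 4590; a·n₀/n = 1342·2968/4590 = 867.7682; c·n₁/n = 1513·1622/4590 = 534.6593
RR_MH = (482.7306 + 867.7682) / (375.1429 + 534.6593) = 1350.4988 / 909.8021 = 1.48439

1.484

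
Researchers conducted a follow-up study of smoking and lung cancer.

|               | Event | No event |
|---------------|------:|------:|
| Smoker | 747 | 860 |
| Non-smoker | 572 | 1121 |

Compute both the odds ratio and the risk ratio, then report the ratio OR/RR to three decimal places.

1.237

Cells: a = 747, b = 860, c = 572, d = 1121.
OR = (747·1121)/(860·572) = 837387/491920 = 1.70228
Risk in exposed = 747/1607 = 0.46484; risk in unexposed = 572/1693 = 0.33786; RR = 1.37583
OR/RR = 1.70228 / 1.37583 = 1.23727
The outcome is not rare, so the OR lies further from 1 than the RR.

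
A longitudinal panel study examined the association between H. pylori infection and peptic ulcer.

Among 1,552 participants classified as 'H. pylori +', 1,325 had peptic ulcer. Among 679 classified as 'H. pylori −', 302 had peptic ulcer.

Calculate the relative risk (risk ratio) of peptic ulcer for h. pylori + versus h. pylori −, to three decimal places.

1.919

From the description: a = 1325, b = 227, c = 302, d = 377.
Risk in exposed = 1325/1552 = 0.85374; risk in unexposed = 302/679 = 0.44477.
RR = 0.85374 / 0.44477 = 1.91950
The risk among the exposed is 1.92 times that among the unexposed.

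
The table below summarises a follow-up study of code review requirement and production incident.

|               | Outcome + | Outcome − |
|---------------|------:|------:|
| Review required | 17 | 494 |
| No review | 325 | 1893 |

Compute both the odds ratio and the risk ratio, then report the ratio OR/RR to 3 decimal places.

Cells: a = 17, b = 494, c = 325, d = 1893.
OR = (17·1893)/(494·325) = 32181/160550 = 0.20044
Risk in exposed = 17/511 = 0.03327; risk in unexposed = 325/2218 = 0.14653; RR = 0.22704
OR/RR = 0.20044 / 0.22704 = 0.88284
The outcome is not rare, so the OR lies further from 1 than the RR.

0.883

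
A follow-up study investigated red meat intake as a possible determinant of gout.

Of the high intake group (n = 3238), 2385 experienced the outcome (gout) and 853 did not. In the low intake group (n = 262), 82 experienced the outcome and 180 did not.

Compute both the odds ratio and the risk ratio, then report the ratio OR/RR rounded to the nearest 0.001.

From the description: a = 2385, b = 853, c = 82, d = 180.
OR = (2385·180)/(853·82) = 429300/69946 = 6.13759
Risk in exposed = 2385/3238 = 0.73657; risk in unexposed = 82/262 = 0.31298; RR = 2.35342
OR/RR = 6.13759 / 2.35342 = 2.60795
The outcome is not rare, so the OR lies further from 1 than the RR.

2.608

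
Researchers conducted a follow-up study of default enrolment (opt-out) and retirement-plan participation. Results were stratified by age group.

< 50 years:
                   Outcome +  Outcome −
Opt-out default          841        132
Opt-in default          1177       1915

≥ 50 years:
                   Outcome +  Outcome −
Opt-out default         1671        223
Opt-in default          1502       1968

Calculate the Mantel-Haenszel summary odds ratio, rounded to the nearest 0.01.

10.03

OR_MH = Σ(aᵢdᵢ/nᵢ) / Σ(bᵢcᵢ/nᵢ), where nᵢ is the stratum total.
Stratum 1 (< 50 years): n = 4065; a·d/n = 841·1915/4065 = 396.1907; b·c/n = 132·1177/4065 = 38.2199
Stratum 2 (≥ 50 years): n = 5364; a·d/n = 1671·1968/5364 = 613.0738; b·c/n = 223·1502/5364 = 62.4433
OR_MH = (396.1907 + 613.0738) / (38.2199 + 62.4433) = 1009.2645 / 100.6633 = 10.02615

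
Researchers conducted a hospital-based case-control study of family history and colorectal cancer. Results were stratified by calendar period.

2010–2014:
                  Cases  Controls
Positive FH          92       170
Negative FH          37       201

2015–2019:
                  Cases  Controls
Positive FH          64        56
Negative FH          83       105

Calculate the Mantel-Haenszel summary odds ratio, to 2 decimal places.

2.13

OR_MH = Σ(aᵢdᵢ/nᵢ) / Σ(bᵢcᵢ/nᵢ), where nᵢ is the stratum total.
Stratum 1 (2010–2014): n = 500; a·d/n = 92·201/500 = 36.9840; b·c/n = 170·37/500 = 12.5800
Stratum 2 (2015–2019): n = 308; a·d/n = 64·105/308 = 21.8182; b·c/n = 56·83/308 = 15.0909
OR_MH = (36.9840 + 21.8182) / (12.5800 + 15.0909) = 58.8022 / 27.6709 = 2.12505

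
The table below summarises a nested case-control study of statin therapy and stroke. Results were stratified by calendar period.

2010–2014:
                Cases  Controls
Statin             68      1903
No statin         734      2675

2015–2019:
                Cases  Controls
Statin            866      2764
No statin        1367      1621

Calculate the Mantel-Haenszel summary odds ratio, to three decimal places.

OR_MH = Σ(aᵢdᵢ/nᵢ) / Σ(bᵢcᵢ/nᵢ), where nᵢ is the stratum total.
Stratum 1 (2010–2014): n = 5380; a·d/n = 68·2675/5380 = 33.8104; b·c/n = 1903·734/5380 = 259.6286
Stratum 2 (2015–2019): n = 6618; a·d/n = 866·1621/6618 = 212.1163; b·c/n = 2764·1367/6618 = 570.9260
OR_MH = (33.8104 + 212.1163) / (259.6286 + 570.9260) = 245.9268 / 830.5546 = 0.29610

0.296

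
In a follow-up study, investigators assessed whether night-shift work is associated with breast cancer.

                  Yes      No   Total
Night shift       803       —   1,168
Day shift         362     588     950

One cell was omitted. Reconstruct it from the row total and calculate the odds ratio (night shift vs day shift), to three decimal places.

The missing cell is in the exposed row: 1168 − 803 = 365.
So a = 803, b = 365, c = 362, d = 588.
OR = (a·d)/(b·c) = (803 × 588) / (365 × 362) = 472164 / 132130 = 3.57348

3.573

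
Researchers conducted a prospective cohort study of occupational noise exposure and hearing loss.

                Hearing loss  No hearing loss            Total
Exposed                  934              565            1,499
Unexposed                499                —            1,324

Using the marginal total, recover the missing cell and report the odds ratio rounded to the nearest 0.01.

2.73

The missing cell is in the unexposed row: 1324 − 499 = 825.
So a = 934, b = 565, c = 499, d = 825.
OR = (a·d)/(b·c) = (934 × 825) / (565 × 499) = 770550 / 281935 = 2.73308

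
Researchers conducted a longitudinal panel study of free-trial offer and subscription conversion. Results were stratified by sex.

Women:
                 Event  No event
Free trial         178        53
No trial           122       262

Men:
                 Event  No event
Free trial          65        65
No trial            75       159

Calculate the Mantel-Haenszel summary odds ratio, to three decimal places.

OR_MH = Σ(aᵢdᵢ/nᵢ) / Σ(bᵢcᵢ/nᵢ), where nᵢ is the stratum total.
Stratum 1 (Women): n = 615; a·d/n = 178·262/615 = 75.8309; b·c/n = 53·122/615 = 10.5138
Stratum 2 (Men): n = 364; a·d/n = 65·159/364 = 28.3929; b·c/n = 65·75/364 = 13.3929
OR_MH = (75.8309 + 28.3929) / (10.5138 + 13.3929) = 104.2238 / 23.9067 = 4.35961

4.360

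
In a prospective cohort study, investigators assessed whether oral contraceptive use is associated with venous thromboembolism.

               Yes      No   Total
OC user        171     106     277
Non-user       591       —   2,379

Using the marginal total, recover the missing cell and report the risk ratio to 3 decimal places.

2.485

The missing cell is in the unexposed row: 2379 − 591 = 1788.
So a = 171, b = 106, c = 591, d = 1788.
RR = [a/(a+b)] / [c/(c+d)] = (171/277) / (591/2379) = 0.61733/0.24842 = 2.48498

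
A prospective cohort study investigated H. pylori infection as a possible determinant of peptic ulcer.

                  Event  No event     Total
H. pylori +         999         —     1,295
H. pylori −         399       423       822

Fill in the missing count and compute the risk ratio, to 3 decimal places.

1.589

The missing cell is in the exposed row: 1295 − 999 = 296.
So a = 999, b = 296, c = 399, d = 423.
RR = [a/(a+b)] / [c/(c+d)] = (999/1295) / (399/822) = 0.77143/0.48540 = 1.58926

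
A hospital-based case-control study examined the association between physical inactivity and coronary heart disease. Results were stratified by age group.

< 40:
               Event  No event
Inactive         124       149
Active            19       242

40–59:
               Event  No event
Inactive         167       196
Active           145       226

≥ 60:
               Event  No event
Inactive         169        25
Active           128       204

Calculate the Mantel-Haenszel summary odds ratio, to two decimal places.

OR_MH = Σ(aᵢdᵢ/nᵢ) / Σ(bᵢcᵢ/nᵢ), where nᵢ is the stratum total.
Stratum 1 (< 40): n = 534; a·d/n = 124·242/534 = 56.1948; b·c/n = 149·19/534 = 5.3015
Stratum 2 (40–59): n = 734; a·d/n = 167·226/734 = 51.4196; b·c/n = 196·145/734 = 38.7193
Stratum 3 (≥ 60): n = 526; a·d/n = 169·204/526 = 65.5437; b·c/n = 25·128/526 = 6.0837
OR_MH = (56.1948 + 51.4196 + 65.5437) / (5.3015 + 38.7193 + 6.0837) = 173.1581 / 50.1045 = 3.45594

3.46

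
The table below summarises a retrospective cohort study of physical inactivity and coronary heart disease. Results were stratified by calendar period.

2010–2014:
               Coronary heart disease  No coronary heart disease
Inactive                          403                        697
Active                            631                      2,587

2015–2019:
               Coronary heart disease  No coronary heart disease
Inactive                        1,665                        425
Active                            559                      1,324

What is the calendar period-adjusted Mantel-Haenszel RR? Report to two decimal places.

RR_MH = Σ(aᵢ·n₀ᵢ/nᵢ) / Σ(cᵢ·n₁ᵢ/nᵢ), with n₁ᵢ = aᵢ+bᵢ (exposed), n₀ᵢ = cᵢ+dᵢ (unexposed), nᵢ = n₁ᵢ+n₀ᵢ.
Stratum 1 (2010–2014): n₁ = 1100, n₀ = 3218, n = 4318; a·n₀/n = 403·3218/4318 = 300.3367; c·n₁/n = 631·1100/4318 = 160.7457
Stratum 2 (2015–2019): n₁ = 2090, n₀ = 1883, n = 3973; a·n₀/n = 1665·1883/3973 = 789.1253; c·n₁/n = 559·2090/3973 = 294.0624
RR_MH = (300.3367 + 789.1253) / (160.7457 + 294.0624) = 1089.4621 / 454.8081 = 2.39543

2.40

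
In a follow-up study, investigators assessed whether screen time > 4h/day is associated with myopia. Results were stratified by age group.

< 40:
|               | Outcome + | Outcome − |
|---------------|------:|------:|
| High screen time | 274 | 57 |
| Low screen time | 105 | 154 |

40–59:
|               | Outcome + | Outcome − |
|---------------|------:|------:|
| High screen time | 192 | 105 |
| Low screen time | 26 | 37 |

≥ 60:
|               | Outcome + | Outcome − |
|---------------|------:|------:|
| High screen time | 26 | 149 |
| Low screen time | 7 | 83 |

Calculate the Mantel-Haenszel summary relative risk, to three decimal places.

1.915

RR_MH = Σ(aᵢ·n₀ᵢ/nᵢ) / Σ(cᵢ·n₁ᵢ/nᵢ), with n₁ᵢ = aᵢ+bᵢ (exposed), n₀ᵢ = cᵢ+dᵢ (unexposed), nᵢ = n₁ᵢ+n₀ᵢ.
Stratum 1 (< 40): n₁ = 331, n₀ = 259, n = 590; a·n₀/n = 274·259/590 = 120.2814; c·n₁/n = 105·331/590 = 58.9068
Stratum 2 (40–59): n₁ = 297, n₀ = 63, n = 360; a·n₀/n = 192·63/360 = 33.6000; c·n₁/n = 26·297/360 = 21.4500
Stratum 3 (≥ 60): n₁ = 175, n₀ = 90, n = 265; a·n₀/n = 26·90/265 = 8.8302; c·n₁/n = 7·175/265 = 4.6226
RR_MH = (120.2814 + 33.6000 + 8.8302) / (58.9068 + 21.4500 + 4.6226) = 162.7115 / 84.9794 = 1.91472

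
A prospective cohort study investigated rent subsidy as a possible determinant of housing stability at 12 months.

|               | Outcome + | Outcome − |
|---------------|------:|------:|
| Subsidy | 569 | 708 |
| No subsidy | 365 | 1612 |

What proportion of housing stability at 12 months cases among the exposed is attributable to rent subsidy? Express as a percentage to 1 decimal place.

Cells: a = 569, b = 708, c = 365, d = 1612.
Risk in exposed = 569/1277 = 0.44558; risk in unexposed = 365/1977 = 0.18462.
RR = 0.44558/0.18462 = 2.41343
AR% = (RR − 1)/RR × 100 = (2.41343 − 1)/2.41343 × 100 = 58.5652%

58.6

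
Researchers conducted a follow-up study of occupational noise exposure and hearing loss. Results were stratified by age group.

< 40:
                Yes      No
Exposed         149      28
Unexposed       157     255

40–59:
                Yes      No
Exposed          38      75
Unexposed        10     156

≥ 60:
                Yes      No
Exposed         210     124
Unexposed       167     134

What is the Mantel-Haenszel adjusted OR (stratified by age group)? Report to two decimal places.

OR_MH = Σ(aᵢdᵢ/nᵢ) / Σ(bᵢcᵢ/nᵢ), where nᵢ is the stratum total.
Stratum 1 (< 40): n = 589; a·d/n = 149·255/589 = 64.5076; b·c/n = 28·157/589 = 7.4635
Stratum 2 (40–59): n = 279; a·d/n = 38·156/279 = 21.2473; b·c/n = 75·10/279 = 2.6882
Stratum 3 (≥ 60): n = 635; a·d/n = 210·134/635 = 44.3150; b·c/n = 124·167/635 = 32.6110
OR_MH = (64.5076 + 21.2473 + 44.3150) / (7.4635 + 2.6882 + 32.6110) = 130.0699 / 42.7627 = 3.04167

3.04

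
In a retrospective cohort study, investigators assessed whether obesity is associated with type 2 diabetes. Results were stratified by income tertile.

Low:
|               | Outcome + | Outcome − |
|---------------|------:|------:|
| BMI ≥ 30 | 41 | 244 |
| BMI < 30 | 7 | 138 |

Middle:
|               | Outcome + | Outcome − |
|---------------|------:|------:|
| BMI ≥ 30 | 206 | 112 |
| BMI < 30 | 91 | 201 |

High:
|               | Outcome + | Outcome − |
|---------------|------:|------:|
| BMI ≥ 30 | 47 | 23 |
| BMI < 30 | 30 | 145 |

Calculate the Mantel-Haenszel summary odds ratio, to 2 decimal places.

4.63

OR_MH = Σ(aᵢdᵢ/nᵢ) / Σ(bᵢcᵢ/nᵢ), where nᵢ is the stratum total.
Stratum 1 (Low): n = 430; a·d/n = 41·138/430 = 13.1581; b·c/n = 244·7/430 = 3.9721
Stratum 2 (Middle): n = 610; a·d/n = 206·201/610 = 67.8787; b·c/n = 112·91/610 = 16.7082
Stratum 3 (High): n = 245; a·d/n = 47·145/245 = 27.8163; b·c/n = 23·30/245 = 2.8163
OR_MH = (13.1581 + 67.8787 + 27.8163) / (3.9721 + 16.7082 + 2.8163) = 108.8532 / 23.4966 = 4.63272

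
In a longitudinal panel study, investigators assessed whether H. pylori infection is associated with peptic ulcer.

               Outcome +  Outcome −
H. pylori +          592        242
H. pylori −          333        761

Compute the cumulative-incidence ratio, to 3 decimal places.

Cells: a = 592, b = 242, c = 333, d = 761.
Risk in exposed = 592/834 = 0.70983; risk in unexposed = 333/1094 = 0.30439.
RR = 0.70983 / 0.30439 = 2.33200
The risk among the exposed is 2.33 times that among the unexposed.

2.332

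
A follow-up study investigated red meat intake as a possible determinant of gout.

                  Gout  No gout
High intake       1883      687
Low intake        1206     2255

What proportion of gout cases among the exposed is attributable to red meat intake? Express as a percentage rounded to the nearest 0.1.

Cells: a = 1883, b = 687, c = 1206, d = 2255.
Risk in exposed = 1883/2570 = 0.73268; risk in unexposed = 1206/3461 = 0.34845.
RR = 0.73268/0.34845 = 2.10267
AR% = (RR − 1)/RR × 100 = (2.10267 − 1)/2.10267 × 100 = 52.4415%

52.4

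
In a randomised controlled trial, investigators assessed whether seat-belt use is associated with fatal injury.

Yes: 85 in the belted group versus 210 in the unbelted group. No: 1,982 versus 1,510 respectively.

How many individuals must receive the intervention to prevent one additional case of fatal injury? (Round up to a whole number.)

13

Risk in treated group = 85/2067 = 0.04112; risk in control = 210/1720 = 0.12209.
Absolute risk reduction = 0.12209 − 0.04112 = 0.08097
NNT = 1 / ARR = 1 / 0.08097 = 12.350 → round up → 13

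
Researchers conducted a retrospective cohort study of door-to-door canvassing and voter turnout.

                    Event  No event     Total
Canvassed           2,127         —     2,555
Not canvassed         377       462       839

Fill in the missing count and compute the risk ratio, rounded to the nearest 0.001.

The missing cell is in the exposed row: 2555 − 2127 = 428.
So a = 2127, b = 428, c = 377, d = 462.
RR = [a/(a+b)] / [c/(c+d)] = (2127/2555) / (377/839) = 0.83249/0.44934 = 1.85267

1.853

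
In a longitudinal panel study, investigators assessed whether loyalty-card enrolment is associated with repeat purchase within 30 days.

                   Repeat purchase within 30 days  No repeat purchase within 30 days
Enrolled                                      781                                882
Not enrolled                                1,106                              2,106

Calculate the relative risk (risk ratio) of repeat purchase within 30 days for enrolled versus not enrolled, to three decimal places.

1.364

Cells: a = 781, b = 882, c = 1106, d = 2106.
Risk in exposed = 781/1663 = 0.46963; risk in unexposed = 1106/3212 = 0.34433.
RR = 0.46963 / 0.34433 = 1.36389
The risk among the exposed is 1.36 times that among the unexposed.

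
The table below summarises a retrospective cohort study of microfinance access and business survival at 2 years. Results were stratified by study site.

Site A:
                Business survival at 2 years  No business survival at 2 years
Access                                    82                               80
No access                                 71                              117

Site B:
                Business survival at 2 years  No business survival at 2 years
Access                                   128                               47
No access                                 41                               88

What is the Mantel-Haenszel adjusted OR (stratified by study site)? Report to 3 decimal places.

OR_MH = Σ(aᵢdᵢ/nᵢ) / Σ(bᵢcᵢ/nᵢ), where nᵢ is the stratum total.
Stratum 1 (Site A): n = 350; a·d/n = 82·117/350 = 27.4114; b·c/n = 80·71/350 = 16.2286
Stratum 2 (Site B): n = 304; a·d/n = 128·88/304 = 37.0526; b·c/n = 47·41/304 = 6.3388
OR_MH = (27.4114 + 37.0526) / (16.2286 + 6.3388) = 64.4641 / 22.5674 = 2.85651

2.857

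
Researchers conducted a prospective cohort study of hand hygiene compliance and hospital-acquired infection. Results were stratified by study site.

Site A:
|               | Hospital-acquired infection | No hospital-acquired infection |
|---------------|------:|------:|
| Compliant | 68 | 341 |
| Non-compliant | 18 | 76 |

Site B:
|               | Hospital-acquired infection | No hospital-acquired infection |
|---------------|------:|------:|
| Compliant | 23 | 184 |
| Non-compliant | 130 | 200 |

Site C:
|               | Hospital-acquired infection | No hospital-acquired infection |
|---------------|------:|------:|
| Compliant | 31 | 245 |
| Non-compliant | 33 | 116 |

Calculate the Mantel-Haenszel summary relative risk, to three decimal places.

RR_MH = Σ(aᵢ·n₀ᵢ/nᵢ) / Σ(cᵢ·n₁ᵢ/nᵢ), with n₁ᵢ = aᵢ+bᵢ (exposed), n₀ᵢ = cᵢ+dᵢ (unexposed), nᵢ = n₁ᵢ+n₀ᵢ.
Stratum 1 (Site A): n₁ = 409, n₀ = 94, n = 503; a·n₀/n = 68·94/503 = 12.7078; c·n₁/n = 18·409/503 = 14.6362
Stratum 2 (Site B): n₁ = 207, n₀ = 330, n = 537; a·n₀/n = 23·330/537 = 14.1341; c·n₁/n = 130·207/537 = 50.1117
Stratum 3 (Site C): n₁ = 276, n₀ = 149, n = 425; a·n₀/n = 31·149/425 = 10.8682; c·n₁/n = 33·276/425 = 21.4306
RR_MH = (12.7078 + 14.1341 + 10.8682) / (14.6362 + 50.1117 + 21.4306) = 37.7101 / 86.1785 = 0.43758

0.438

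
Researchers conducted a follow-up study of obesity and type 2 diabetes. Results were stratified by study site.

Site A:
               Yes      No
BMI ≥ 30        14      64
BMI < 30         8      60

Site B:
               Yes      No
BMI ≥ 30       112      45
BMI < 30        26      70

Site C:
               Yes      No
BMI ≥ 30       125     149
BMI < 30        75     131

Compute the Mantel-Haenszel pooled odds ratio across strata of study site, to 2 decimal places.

2.26

OR_MH = Σ(aᵢdᵢ/nᵢ) / Σ(bᵢcᵢ/nᵢ), where nᵢ is the stratum total.
Stratum 1 (Site A): n = 146; a·d/n = 14·60/146 = 5.7534; b·c/n = 64·8/146 = 3.5068
Stratum 2 (Site B): n = 253; a·d/n = 112·70/253 = 30.9881; b·c/n = 45·26/253 = 4.6245
Stratum 3 (Site C): n = 480; a·d/n = 125·131/480 = 34.1146; b·c/n = 149·75/480 = 23.2812
OR_MH = (5.7534 + 30.9881 + 34.1146) / (3.5068 + 4.6245 + 23.2812) = 70.8562 / 31.4126 = 2.25566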